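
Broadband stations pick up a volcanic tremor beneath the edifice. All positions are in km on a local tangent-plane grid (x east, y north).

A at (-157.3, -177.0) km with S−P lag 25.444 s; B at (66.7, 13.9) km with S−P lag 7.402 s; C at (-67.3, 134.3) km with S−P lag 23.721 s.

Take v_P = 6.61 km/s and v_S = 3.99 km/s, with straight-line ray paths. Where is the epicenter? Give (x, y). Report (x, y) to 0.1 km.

Distance from S−P lag: d = Δt · v_P v_S / (v_P − v_S) = Δt · (6.61·3.99)/(6.61−3.99) ≈ 10.0664·Δt.
So d_A = 256.13, d_B = 74.51, d_C = 238.78 km.
Circle about each station: (x + 157.3)² + (y + 177.0)² = 256.13²; (x − 66.7)² + (y − 13.9)² = 74.51²; (x + 67.3)² + (y − 134.3)² = 238.78².
Subtracting pairs of circle equations eliminates x²+y² and gives linear equations (the radical axes):
448.0 x + 381.8 y = 8620.65
180.0 x + 622.6 y = -24919.82
Solving the 2×2 system: x ≈ 70.8, y ≈ -60.5 km.
Check against A (with the unrounded x, y): √((x + 157.3)²+(y + 177.0)²) = 256.13 ≈ 256.13 km. ✓

70.8 km east, -60.5 km north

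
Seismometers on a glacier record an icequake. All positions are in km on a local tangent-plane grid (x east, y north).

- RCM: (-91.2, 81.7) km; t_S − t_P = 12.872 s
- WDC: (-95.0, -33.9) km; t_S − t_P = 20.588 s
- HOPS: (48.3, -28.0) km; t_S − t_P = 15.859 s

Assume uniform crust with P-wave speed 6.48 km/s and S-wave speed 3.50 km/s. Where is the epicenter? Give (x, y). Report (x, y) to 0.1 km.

x ≈ 6.7 km, y ≈ 85.3 km

Distance from S−P lag: d = Δt · v_P v_S / (v_P − v_S) = Δt · (6.48·3.50)/(6.48−3.50) ≈ 7.6107·Δt.
So d_RCM = 97.97, d_WDC = 156.69, d_HOPS = 120.70 km.
Circle about each station: (x + 91.2)² + (y − 81.7)² = 97.97²; (x + 95.0)² + (y + 33.9)² = 156.69²; (x − 48.3)² + (y + 28.0)² = 120.70².
Subtracting the RCM equation from the WDC and HOPS equations removes the quadratic terms:
-7.6 x − 231.2 y = -19771.76
279.0 x − 219.4 y = -16845.81
Solving the 2×2 system: x ≈ 6.7, y ≈ 85.3 km.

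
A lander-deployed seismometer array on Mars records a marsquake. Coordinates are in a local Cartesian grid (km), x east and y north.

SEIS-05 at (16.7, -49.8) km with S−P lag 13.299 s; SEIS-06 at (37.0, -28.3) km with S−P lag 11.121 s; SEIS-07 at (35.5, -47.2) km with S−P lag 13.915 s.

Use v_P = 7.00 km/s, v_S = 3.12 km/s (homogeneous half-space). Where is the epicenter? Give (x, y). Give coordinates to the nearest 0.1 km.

Distance from S−P lag: d = Δt · v_P v_S / (v_P − v_S) = Δt · (7.00·3.12)/(7.00−3.12) ≈ 5.6289·Δt.
So d_SEIS-05 = 74.86, d_SEIS-06 = 62.60, d_SEIS-07 = 78.33 km.
Circle about each station: (x − 16.7)² + (y + 49.8)² = 74.86²; (x − 37.0)² + (y + 28.3)² = 62.60²; (x − 35.5)² + (y + 47.2)² = 78.33².
Subtracting the SEIS-05 equation from the SEIS-06 and SEIS-07 equations removes the quadratic terms:
40.6 x + 43.0 y = 1096.22
37.6 x + 5.2 y = 197.59
Solving the 2×2 system: x ≈ 2.0, y ≈ 23.6 km.
Check against SEIS-05 (with the unrounded x, y): √((x − 16.7)²+(y + 49.8)²) = 74.87 ≈ 74.86 km. ✓

2.0 km east, 23.6 km north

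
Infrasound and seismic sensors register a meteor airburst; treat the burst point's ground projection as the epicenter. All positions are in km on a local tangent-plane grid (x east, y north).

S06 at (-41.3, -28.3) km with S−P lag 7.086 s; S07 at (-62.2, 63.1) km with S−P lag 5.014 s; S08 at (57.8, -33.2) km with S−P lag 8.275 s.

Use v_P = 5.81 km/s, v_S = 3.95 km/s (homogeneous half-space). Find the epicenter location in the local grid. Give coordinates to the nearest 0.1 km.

Distance from S−P lag: d = Δt · v_P v_S / (v_P − v_S) = Δt · (5.81·3.95)/(5.81−3.95) ≈ 12.3384·Δt.
So d_S06 = 87.43, d_S07 = 61.86, d_S08 = 102.10 km.
Circle about each station: (x + 41.3)² + (y + 28.3)² = 87.43²; (x + 62.2)² + (y − 63.1)² = 61.86²; (x − 57.8)² + (y + 33.2)² = 102.10².
Subtracting pairs of circle equations eliminates x²+y² and gives linear equations (the radical axes):
-41.8 x + 182.8 y = 9161.22
198.2 x − 9.8 y = -843.91
Solving the 2×2 system: x ≈ -1.8, y ≈ 49.7 km.

-1.8 km east, 49.7 km north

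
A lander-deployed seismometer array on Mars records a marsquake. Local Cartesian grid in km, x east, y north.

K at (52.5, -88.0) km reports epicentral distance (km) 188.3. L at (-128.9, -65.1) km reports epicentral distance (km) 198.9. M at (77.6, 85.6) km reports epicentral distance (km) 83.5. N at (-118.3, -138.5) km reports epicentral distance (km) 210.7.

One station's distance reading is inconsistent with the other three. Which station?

Solve using three stations at a time. Using K, L, M (subtract circle equations pairwise → linear system) gives (x, y) ≈ (-5.7, 91.1).
Distances from that point to each station vs reported:
  K: calculated 188.3 vs reported 188.3 → residual 0.0 km
  L: calculated 198.9 vs reported 198.9 → residual 0.0 km
  M: calculated 83.5 vs reported 83.5 → residual 0.0 km
  N: calculated 255.7 vs reported 210.7 → residual 45.0 km
K, L, M are mutually consistent (residuals ≈ 0); N is off by 45.0 km.

N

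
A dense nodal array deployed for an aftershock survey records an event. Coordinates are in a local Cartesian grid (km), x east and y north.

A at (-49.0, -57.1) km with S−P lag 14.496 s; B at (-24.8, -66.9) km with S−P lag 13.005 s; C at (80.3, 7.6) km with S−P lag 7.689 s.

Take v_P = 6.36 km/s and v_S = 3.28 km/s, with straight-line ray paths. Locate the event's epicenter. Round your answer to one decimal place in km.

(28.4, 3.3)

Distance from S−P lag: d = Δt · v_P v_S / (v_P − v_S) = Δt · (6.36·3.28)/(6.36−3.28) ≈ 6.7730·Δt.
So d_A = 98.18, d_B = 88.08, d_C = 52.08 km.
Circle about each station: (x + 49.0)² + (y + 57.1)² = 98.18²; (x + 24.8)² + (y + 66.9)² = 88.08²; (x − 80.3)² + (y − 7.6)² = 52.08².
Subtracting pairs of circle equations eliminates x²+y² and gives linear equations (the radical axes):
48.4 x − 19.6 y = 1310.47
258.6 x + 129.4 y = 7771.43
Solving the 2×2 system: x ≈ 28.4, y ≈ 3.3 km.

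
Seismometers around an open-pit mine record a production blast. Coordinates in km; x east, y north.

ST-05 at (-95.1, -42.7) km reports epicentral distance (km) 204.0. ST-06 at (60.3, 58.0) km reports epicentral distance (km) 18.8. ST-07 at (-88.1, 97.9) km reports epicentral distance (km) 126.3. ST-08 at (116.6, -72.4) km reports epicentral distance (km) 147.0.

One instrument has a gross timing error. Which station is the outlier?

Solve using three stations at a time. Using ST-05, ST-06, ST-08 (subtract circle equations pairwise → linear system) gives (x, y) ≈ (75.7, 68.8).
Distances from that point to each station vs reported:
  ST-05: calculated 204.0 vs reported 204.0 → residual 0.0 km
  ST-06: calculated 18.8 vs reported 18.8 → residual 0.0 km
  ST-07: calculated 166.4 vs reported 126.3 → residual 40.1 km
  ST-08: calculated 147.0 vs reported 147.0 → residual 0.0 km
ST-05, ST-06, ST-08 are mutually consistent (residuals ≈ 0); ST-07 is off by 40.1 km.

ST-07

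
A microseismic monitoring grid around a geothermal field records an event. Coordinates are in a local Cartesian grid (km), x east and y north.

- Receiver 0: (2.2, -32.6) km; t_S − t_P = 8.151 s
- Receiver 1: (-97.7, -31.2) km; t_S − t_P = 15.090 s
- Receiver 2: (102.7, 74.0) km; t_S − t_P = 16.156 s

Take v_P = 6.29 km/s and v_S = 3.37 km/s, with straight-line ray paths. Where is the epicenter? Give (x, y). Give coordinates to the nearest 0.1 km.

Distance from S−P lag: d = Δt · v_P v_S / (v_P − v_S) = Δt · (6.29·3.37)/(6.29−3.37) ≈ 7.2593·Δt.
So d_Receiver 0 = 59.17, d_Receiver 1 = 109.54, d_Receiver 2 = 117.28 km.
Circle about each station: (x − 2.2)² + (y + 32.6)² = 59.17²; (x + 97.7)² + (y + 31.2)² = 109.54²; (x − 102.7)² + (y − 74.0)² = 117.28².
Subtracting pairs of circle equations eliminates x²+y² and gives linear equations (the radical axes):
-199.8 x + 2.8 y = 953.21
201.0 x + 213.2 y = 4702.18
Solving the 2×2 system: x ≈ -4.4, y ≈ 26.2 km.

-4.4 km east, 26.2 km north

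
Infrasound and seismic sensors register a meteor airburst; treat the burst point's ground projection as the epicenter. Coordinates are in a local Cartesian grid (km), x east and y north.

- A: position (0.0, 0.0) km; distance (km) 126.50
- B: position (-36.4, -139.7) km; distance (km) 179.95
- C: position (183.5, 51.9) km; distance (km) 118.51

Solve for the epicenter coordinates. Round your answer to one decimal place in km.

117.6 km east, -46.6 km north

Circle about each station: x² + y² = 126.50²; (x + 36.4)² + (y + 139.7)² = 179.95²; (x − 183.5)² + (y − 51.9)² = 118.51².
Subtracting pairs of circle equations eliminates x²+y² and gives linear equations (the radical axes):
-72.8 x − 279.4 y = 4461.30
367.0 x + 103.8 y = 38323.49
Solving the 2×2 system: x ≈ 117.6, y ≈ -46.6 km.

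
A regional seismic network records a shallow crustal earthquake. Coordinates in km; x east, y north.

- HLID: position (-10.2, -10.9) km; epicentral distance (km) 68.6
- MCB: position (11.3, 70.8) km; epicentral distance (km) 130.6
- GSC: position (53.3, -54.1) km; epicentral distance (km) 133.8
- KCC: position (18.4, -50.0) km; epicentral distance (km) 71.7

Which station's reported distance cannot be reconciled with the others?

KCC

Solve using three stations at a time. Using HLID, MCB, GSC (subtract circle equations pairwise → linear system) gives (x, y) ≈ (-77.3, -25.1).
Distances from that point to each station vs reported:
  HLID: calculated 68.6 vs reported 68.6 → residual 0.0 km
  MCB: calculated 130.6 vs reported 130.6 → residual 0.0 km
  GSC: calculated 133.8 vs reported 133.8 → residual 0.0 km
  KCC: calculated 98.9 vs reported 71.7 → residual 27.2 km
HLID, MCB, GSC are mutually consistent (residuals ≈ 0); KCC is off by 27.2 km.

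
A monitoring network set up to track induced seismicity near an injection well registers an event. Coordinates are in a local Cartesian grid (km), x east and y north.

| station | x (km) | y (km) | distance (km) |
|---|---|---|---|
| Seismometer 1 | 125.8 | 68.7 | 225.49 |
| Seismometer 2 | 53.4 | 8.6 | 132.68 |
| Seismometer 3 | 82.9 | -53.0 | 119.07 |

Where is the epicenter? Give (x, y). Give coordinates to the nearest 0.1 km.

(-28.1, -96.1)

Circle about each station: (x − 125.8)² + (y − 68.7)² = 225.49²; (x − 53.4)² + (y − 8.6)² = 132.68²; (x − 82.9)² + (y + 53.0)² = 119.07².
Subtracting the Seismometer 1 equation from the Seismometer 2 and Seismometer 3 equations removes the quadratic terms:
-144.8 x − 120.2 y = 15621.95
-85.8 x − 243.4 y = 25804.16
Solving the 2×2 system: x ≈ -28.1, y ≈ -96.1 km.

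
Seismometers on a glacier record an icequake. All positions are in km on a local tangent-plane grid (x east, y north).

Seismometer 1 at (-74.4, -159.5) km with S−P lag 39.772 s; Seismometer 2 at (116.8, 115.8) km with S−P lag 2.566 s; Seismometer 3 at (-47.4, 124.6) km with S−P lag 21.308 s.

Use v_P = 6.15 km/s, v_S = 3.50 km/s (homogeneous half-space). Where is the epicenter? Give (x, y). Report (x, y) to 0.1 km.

Distance from S−P lag: d = Δt · v_P v_S / (v_P − v_S) = Δt · (6.15·3.50)/(6.15−3.50) ≈ 8.1226·Δt.
So d_Seismometer 1 = 323.05, d_Seismometer 2 = 20.84, d_Seismometer 3 = 173.08 km.
Circle about each station: (x + 74.4)² + (y + 159.5)² = 323.05²; (x − 116.8)² + (y − 115.8)² = 20.84²; (x + 47.4)² + (y − 124.6)² = 173.08².
Subtracting pairs of circle equations eliminates x²+y² and gives linear equations (the radical axes):
382.4 x + 550.6 y = 100003.27
54.0 x + 568.2 y = 61200.93
Solving the 2×2 system: x ≈ 123.3, y ≈ 96.0 km.
Check against Seismometer 1 (with the unrounded x, y): √((x + 74.4)²+(y + 159.5)²) = 323.05 ≈ 323.05 km. ✓

123.3 km east, 96.0 km north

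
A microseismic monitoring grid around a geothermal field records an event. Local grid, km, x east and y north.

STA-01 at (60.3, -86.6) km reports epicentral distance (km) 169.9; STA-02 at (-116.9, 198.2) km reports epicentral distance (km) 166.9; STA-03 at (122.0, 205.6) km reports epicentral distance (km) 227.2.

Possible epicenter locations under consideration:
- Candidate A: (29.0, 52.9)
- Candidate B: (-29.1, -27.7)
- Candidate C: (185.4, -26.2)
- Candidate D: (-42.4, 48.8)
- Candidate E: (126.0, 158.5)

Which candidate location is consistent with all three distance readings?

For each candidate, compare |candidate − station| to the reported distance:
Candidate A: residuals STA-01 26.9, STA-02 39.0, STA-03 48.4 → max 48.4 km
Candidate B: residuals STA-01 62.8, STA-02 75.5, STA-03 50.8 → max 75.5 km
Candidate C: residuals STA-01 31.0, STA-02 209.6, STA-03 13.1 → max 209.6 km
Candidate D: residuals STA-01 0.0, STA-02 0.0, STA-03 0.0 → max 0.0 km
Candidate E: residuals STA-01 83.9, STA-02 79.2, STA-03 179.9 → max 179.9 km
Only Candidate D has all residuals ≈ 0.

Candidate D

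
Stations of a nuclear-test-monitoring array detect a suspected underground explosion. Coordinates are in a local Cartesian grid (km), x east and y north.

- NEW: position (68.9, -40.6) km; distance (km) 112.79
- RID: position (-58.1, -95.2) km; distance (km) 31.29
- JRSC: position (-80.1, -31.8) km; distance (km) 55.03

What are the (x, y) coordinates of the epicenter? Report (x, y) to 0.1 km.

Circle about each station: (x − 68.9)² + (y + 40.6)² = 112.79²; (x + 58.1)² + (y + 95.2)² = 31.29²; (x + 80.1)² + (y + 31.8)² = 55.03².
Subtracting the NEW equation from the RID and JRSC equations removes the quadratic terms:
-254.0 x − 109.2 y = 17785.60
-298.0 x + 17.6 y = 10724.96
Solving the 2×2 system: x ≈ -40.1, y ≈ -69.6 km.

(-40.1, -69.6)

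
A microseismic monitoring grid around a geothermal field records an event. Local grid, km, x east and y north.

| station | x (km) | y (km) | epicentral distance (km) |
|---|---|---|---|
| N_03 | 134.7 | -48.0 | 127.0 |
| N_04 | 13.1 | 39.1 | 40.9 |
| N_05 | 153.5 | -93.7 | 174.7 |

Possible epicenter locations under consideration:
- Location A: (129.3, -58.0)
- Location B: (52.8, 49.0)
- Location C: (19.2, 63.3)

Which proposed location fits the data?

Location B

For each candidate, compare |candidate − station| to the reported distance:
Location A: residuals N_03 115.6, N_04 110.5, N_05 131.6 → max 131.6 km
Location B: residuals N_03 0.0, N_04 0.0, N_05 0.0 → max 0.0 km
Location C: residuals N_03 33.4, N_04 15.9, N_05 31.9 → max 33.4 km
Only Location B has all residuals ≈ 0.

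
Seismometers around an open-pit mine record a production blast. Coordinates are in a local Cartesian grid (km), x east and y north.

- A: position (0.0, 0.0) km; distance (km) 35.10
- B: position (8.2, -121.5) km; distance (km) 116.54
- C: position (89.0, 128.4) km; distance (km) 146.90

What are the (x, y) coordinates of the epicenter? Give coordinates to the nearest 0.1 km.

34.2 km east, -7.9 km north

Circle about each station: x² + y² = 35.10²; (x − 8.2)² + (y + 121.5)² = 116.54²; (x − 89.0)² + (y − 128.4)² = 146.90².
Subtracting pairs of circle equations eliminates x²+y² and gives linear equations (the radical axes):
16.4 x − 243.0 y = 2479.93
178.0 x + 256.8 y = 4059.96
Solving the 2×2 system: x ≈ 34.2, y ≈ -7.9 km.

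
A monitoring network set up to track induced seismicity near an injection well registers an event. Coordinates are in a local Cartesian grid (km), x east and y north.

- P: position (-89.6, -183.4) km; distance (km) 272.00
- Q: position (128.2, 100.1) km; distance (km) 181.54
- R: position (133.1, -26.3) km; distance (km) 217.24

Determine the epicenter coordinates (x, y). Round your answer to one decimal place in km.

Circle about each station: (x + 89.6)² + (y + 183.4)² = 272.00²; (x − 128.2)² + (y − 100.1)² = 181.54²; (x − 133.1)² + (y + 26.3)² = 217.24².
Subtracting pairs of circle equations eliminates x²+y² and gives linear equations (the radical axes):
435.6 x + 567.0 y = 25818.76
445.4 x + 314.2 y = 3534.36
Solving the 2×2 system: x ≈ -52.8, y ≈ 86.1 km.
Check against P (with the unrounded x, y): √((x + 89.6)²+(y + 183.4)²) = 272.00 ≈ 272.00 km. ✓

x ≈ -52.8 km, y ≈ 86.1 km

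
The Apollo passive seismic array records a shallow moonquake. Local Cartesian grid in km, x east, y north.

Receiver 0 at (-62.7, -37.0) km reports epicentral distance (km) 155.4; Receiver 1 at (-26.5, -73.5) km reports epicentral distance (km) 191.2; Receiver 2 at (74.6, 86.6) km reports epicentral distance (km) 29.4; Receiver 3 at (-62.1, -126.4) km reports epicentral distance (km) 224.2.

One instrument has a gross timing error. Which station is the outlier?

Receiver 1

Solve using three stations at a time. Using Receiver 0, Receiver 2, Receiver 3 (subtract circle equations pairwise → linear system) gives (x, y) ≈ (54.4, 65.1).
Distances from that point to each station vs reported:
  Receiver 0: calculated 155.4 vs reported 155.4 → residual 0.0 km
  Receiver 1: calculated 160.5 vs reported 191.2 → residual 30.7 km
  Receiver 2: calculated 29.4 vs reported 29.4 → residual 0.0 km
  Receiver 3: calculated 224.2 vs reported 224.2 → residual 0.0 km
Receiver 0, Receiver 2, Receiver 3 are mutually consistent (residuals ≈ 0); Receiver 1 is off by 30.7 km.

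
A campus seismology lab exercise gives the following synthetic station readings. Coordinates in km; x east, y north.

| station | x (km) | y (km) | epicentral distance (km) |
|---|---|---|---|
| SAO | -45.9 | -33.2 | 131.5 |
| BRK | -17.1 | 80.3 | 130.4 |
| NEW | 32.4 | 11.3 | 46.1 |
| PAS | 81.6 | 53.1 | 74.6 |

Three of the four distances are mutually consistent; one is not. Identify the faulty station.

SAO

Solve using three stations at a time. Using BRK, NEW, PAS (subtract circle equations pairwise → linear system) gives (x, y) ≈ (66.3, -19.9).
Distances from that point to each station vs reported:
  SAO: calculated 113.0 vs reported 131.5 → residual 18.5 km
  BRK: calculated 130.4 vs reported 130.4 → residual 0.0 km
  NEW: calculated 46.1 vs reported 46.1 → residual 0.0 km
  PAS: calculated 74.6 vs reported 74.6 → residual 0.0 km
BRK, NEW, PAS are mutually consistent (residuals ≈ 0); SAO is off by 18.5 km.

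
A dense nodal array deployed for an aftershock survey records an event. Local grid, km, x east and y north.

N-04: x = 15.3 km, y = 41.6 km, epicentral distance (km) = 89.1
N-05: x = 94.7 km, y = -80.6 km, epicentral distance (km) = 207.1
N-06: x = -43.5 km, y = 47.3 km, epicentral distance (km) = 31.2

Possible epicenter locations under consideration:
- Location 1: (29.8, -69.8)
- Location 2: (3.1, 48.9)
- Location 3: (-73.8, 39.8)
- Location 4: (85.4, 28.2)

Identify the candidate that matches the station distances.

Location 3

For each candidate, compare |candidate − station| to the reported distance:
Location 1: residuals N-04 23.2, N-05 141.3, N-06 106.9 → max 141.3 km
Location 2: residuals N-04 74.9, N-05 48.5, N-06 15.4 → max 74.9 km
Location 3: residuals N-04 0.0, N-05 0.0, N-06 0.0 → max 0.0 km
Location 4: residuals N-04 17.7, N-05 97.9, N-06 99.1 → max 99.1 km
Only Location 3 has all residuals ≈ 0.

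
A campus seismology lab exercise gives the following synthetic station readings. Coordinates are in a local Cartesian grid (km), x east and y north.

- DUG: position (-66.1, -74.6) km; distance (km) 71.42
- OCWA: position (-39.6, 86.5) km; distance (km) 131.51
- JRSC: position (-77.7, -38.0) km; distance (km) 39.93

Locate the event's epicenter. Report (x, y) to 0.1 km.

(-114.2, -21.8)

Circle about each station: (x + 66.1)² + (y + 74.6)² = 71.42²; (x + 39.6)² + (y − 86.5)² = 131.51²; (x + 77.7)² + (y + 38.0)² = 39.93².
Subtracting the DUG equation from the OCWA and JRSC equations removes the quadratic terms:
53.0 x + 322.2 y = -13078.02
-23.2 x + 73.2 y = 1053.33
Solving the 2×2 system: x ≈ -114.2, y ≈ -21.8 km.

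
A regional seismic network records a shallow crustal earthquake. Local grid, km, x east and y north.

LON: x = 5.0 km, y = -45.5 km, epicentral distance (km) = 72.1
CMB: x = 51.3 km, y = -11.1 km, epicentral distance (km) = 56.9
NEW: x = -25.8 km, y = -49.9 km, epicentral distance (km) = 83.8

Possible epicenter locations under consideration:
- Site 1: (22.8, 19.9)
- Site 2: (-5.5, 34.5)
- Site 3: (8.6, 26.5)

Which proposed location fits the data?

For each candidate, compare |candidate − station| to the reported distance:
Site 1: residuals LON 4.3, CMB 14.8, NEW 1.3 → max 14.8 km
Site 2: residuals LON 8.6, CMB 15.9, NEW 3.0 → max 15.9 km
Site 3: residuals LON 0.0, CMB 0.0, NEW 0.0 → max 0.0 km
Only Site 3 has all residuals ≈ 0.

Site 3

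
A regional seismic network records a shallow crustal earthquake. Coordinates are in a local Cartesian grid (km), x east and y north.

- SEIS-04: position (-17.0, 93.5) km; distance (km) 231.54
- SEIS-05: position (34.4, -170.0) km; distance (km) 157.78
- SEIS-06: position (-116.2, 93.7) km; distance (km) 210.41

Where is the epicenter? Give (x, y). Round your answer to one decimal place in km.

x ≈ -114.1 km, y ≈ -116.7 km

Circle about each station: (x + 17.0)² + (y − 93.5)² = 231.54²; (x − 34.4)² + (y + 170.0)² = 157.78²; (x + 116.2)² + (y − 93.7)² = 210.41².
Subtracting pairs of circle equations eliminates x²+y² and gives linear equations (the radical axes):
102.8 x − 527.0 y = 49768.35
-198.4 x + 0.4 y = 22589.28
Solving the 2×2 system: x ≈ -114.1, y ≈ -116.7 km.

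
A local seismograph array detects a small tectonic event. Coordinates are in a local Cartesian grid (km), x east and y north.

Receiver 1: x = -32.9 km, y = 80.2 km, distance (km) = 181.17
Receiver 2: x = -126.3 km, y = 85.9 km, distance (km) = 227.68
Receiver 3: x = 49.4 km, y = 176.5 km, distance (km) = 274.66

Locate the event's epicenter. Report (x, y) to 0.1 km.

11.3 km east, -95.5 km north

Circle about each station: (x + 32.9)² + (y − 80.2)² = 181.17²; (x + 126.3)² + (y − 85.9)² = 227.68²; (x − 49.4)² + (y − 176.5)² = 274.66².
Subtracting the Receiver 1 equation from the Receiver 2 and Receiver 3 equations removes the quadratic terms:
-186.8 x + 11.4 y = -3199.56
164.6 x + 192.6 y = -16537.39
Solving the 2×2 system: x ≈ 11.3, y ≈ -95.5 km.
Check against Receiver 1 (with the unrounded x, y): √((x + 32.9)²+(y − 80.2)²) = 181.19 ≈ 181.17 km. ✓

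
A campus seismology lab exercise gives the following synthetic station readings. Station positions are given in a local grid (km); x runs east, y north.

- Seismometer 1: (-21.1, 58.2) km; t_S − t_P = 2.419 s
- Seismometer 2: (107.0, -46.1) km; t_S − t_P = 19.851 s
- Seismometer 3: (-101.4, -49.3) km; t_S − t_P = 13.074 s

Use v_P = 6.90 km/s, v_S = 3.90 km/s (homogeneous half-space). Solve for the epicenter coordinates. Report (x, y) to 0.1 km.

x ≈ -41.8 km, y ≈ 51.7 km

Distance from S−P lag: d = Δt · v_P v_S / (v_P − v_S) = Δt · (6.90·3.90)/(6.90−3.90) ≈ 8.9700·Δt.
So d_Seismometer 1 = 21.70, d_Seismometer 2 = 178.06, d_Seismometer 3 = 117.27 km.
Circle about each station: (x + 21.1)² + (y − 58.2)² = 21.70²; (x − 107.0)² + (y + 46.1)² = 178.06²; (x + 101.4)² + (y + 49.3)² = 117.27².
Subtracting pairs of circle equations eliminates x²+y² and gives linear equations (the radical axes):
256.2 x − 208.6 y = -21492.71
-160.6 x − 215.0 y = -4401.36
Solving the 2×2 system: x ≈ -41.8, y ≈ 51.7 km.
Check against Seismometer 1 (with the unrounded x, y): √((x + 21.1)²+(y − 58.2)²) = 21.70 ≈ 21.70 km. ✓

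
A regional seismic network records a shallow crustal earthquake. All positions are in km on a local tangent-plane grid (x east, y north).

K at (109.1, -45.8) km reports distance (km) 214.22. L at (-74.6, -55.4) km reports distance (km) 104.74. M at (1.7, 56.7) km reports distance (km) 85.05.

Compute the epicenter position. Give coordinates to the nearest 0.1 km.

-83.0 km east, 49.0 km north

Circle about each station: (x − 109.1)² + (y + 45.8)² = 214.22²; (x + 74.6)² + (y + 55.4)² = 104.74²; (x − 1.7)² + (y − 56.7)² = 85.05².
Subtracting the K equation from the L and M equations removes the quadratic terms:
-367.4 x − 19.2 y = 29553.61
-214.8 x + 205.0 y = 27874.04
Solving the 2×2 system: x ≈ -83.0, y ≈ 49.0 km.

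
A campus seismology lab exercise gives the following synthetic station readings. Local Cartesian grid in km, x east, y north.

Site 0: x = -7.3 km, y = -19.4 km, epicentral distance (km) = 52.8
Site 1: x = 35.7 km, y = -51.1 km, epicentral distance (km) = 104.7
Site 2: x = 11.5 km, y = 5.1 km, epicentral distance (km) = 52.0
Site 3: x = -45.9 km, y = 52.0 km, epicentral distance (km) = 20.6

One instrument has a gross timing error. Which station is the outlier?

Solve using three stations at a time. Using Site 0, Site 1, Site 2 (subtract circle equations pairwise → linear system) gives (x, y) ≈ (-36.8, 24.4).
Distances from that point to each station vs reported:
  Site 0: calculated 52.9 vs reported 52.8 → residual 0.1 km
  Site 1: calculated 104.7 vs reported 104.7 → residual 0.0 km
  Site 2: calculated 52.1 vs reported 52.0 → residual 0.1 km
  Site 3: calculated 29.0 vs reported 20.6 → residual 8.4 km
Site 0, Site 1, Site 2 are mutually consistent (residuals ≈ 0); Site 3 is off by 8.4 km.

Site 3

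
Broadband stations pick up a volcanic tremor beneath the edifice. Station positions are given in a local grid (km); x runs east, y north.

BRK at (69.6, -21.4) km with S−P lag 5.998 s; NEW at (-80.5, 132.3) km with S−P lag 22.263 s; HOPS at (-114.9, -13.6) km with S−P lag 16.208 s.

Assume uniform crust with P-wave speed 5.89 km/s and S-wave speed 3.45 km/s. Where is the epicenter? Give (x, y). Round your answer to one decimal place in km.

Distance from S−P lag: d = Δt · v_P v_S / (v_P − v_S) = Δt · (5.89·3.45)/(5.89−3.45) ≈ 8.3281·Δt.
So d_BRK = 49.95, d_NEW = 185.41, d_HOPS = 134.98 km.
Circle about each station: (x − 69.6)² + (y + 21.4)² = 49.95²; (x + 80.5)² + (y − 132.3)² = 185.41²; (x + 114.9)² + (y + 13.6)² = 134.98².
Subtracting pairs of circle equations eliminates x²+y² and gives linear equations (the radical axes):
-300.2 x + 307.4 y = -13200.45
-369.0 x + 15.6 y = -7639.75
Solving the 2×2 system: x ≈ 19.7, y ≈ -23.7 km.

x ≈ 19.7 km, y ≈ -23.7 km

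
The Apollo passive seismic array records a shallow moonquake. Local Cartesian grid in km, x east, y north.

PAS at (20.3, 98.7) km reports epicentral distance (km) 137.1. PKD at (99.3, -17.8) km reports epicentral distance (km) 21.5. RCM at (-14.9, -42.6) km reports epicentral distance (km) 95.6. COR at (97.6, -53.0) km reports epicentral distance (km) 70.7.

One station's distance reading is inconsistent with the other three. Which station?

Solve using three stations at a time. Using PAS, PKD, RCM (subtract circle equations pairwise → linear system) gives (x, y) ≈ (79.1, -25.2).
Distances from that point to each station vs reported:
  PAS: calculated 137.1 vs reported 137.1 → residual 0.0 km
  PKD: calculated 21.5 vs reported 21.5 → residual 0.0 km
  RCM: calculated 95.6 vs reported 95.6 → residual 0.0 km
  COR: calculated 33.4 vs reported 70.7 → residual 37.3 km
PAS, PKD, RCM are mutually consistent (residuals ≈ 0); COR is off by 37.3 km.

COR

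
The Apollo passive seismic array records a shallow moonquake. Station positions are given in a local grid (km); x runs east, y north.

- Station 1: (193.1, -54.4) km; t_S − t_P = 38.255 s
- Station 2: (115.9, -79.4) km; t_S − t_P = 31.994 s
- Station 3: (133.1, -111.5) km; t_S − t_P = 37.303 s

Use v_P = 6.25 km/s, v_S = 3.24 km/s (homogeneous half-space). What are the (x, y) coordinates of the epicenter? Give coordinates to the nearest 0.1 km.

-23.5 km east, 84.6 km north

Distance from S−P lag: d = Δt · v_P v_S / (v_P − v_S) = Δt · (6.25·3.24)/(6.25−3.24) ≈ 6.7276·Δt.
So d_Station 1 = 257.36, d_Station 2 = 215.24, d_Station 3 = 250.96 km.
Circle about each station: (x − 193.1)² + (y + 54.4)² = 257.36²; (x − 115.9)² + (y + 79.4)² = 215.24²; (x − 133.1)² + (y + 111.5)² = 250.96².
Subtracting the Station 1 equation from the Station 2 and Station 3 equations removes the quadratic terms:
-154.4 x − 50.0 y = -603.89
-120.0 x − 114.2 y = -6845.86
Solving the 2×2 system: x ≈ -23.5, y ≈ 84.6 km.
Check against Station 1 (with the unrounded x, y): √((x − 193.1)²+(y + 54.4)²) = 257.38 ≈ 257.36 km. ✓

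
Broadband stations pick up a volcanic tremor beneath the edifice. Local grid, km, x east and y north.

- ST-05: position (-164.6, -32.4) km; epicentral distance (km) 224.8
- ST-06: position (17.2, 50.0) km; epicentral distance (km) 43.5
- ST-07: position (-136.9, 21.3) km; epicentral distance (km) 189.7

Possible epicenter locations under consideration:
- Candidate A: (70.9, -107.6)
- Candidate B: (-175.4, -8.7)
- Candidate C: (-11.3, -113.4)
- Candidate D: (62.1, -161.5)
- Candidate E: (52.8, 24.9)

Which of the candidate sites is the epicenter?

Candidate E

For each candidate, compare |candidate − station| to the reported distance:
Candidate A: residuals ST-05 22.4, ST-06 123.0, ST-07 54.8 → max 123.0 km
Candidate B: residuals ST-05 198.8, ST-06 157.8, ST-07 140.9 → max 198.8 km
Candidate C: residuals ST-05 51.4, ST-06 122.4, ST-07 5.5 → max 122.4 km
Candidate D: residuals ST-05 36.1, ST-06 172.7, ST-07 80.5 → max 172.7 km
Candidate E: residuals ST-05 0.0, ST-06 0.1, ST-07 0.0 → max 0.1 km
Only Candidate E has all residuals ≈ 0.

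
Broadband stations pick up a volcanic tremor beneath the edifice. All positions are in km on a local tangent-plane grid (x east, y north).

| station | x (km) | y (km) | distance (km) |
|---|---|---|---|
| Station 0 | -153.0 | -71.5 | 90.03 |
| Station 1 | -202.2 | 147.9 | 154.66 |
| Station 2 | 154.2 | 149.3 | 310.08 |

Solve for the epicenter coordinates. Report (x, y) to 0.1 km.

Circle about each station: (x + 153.0)² + (y + 71.5)² = 90.03²; (x + 202.2)² + (y − 147.9)² = 154.66²; (x − 154.2)² + (y − 149.3)² = 310.08².
Subtracting the Station 0 equation from the Station 1 and Station 2 equations removes the quadratic terms:
-98.4 x + 438.8 y = 18423.69
614.4 x + 441.6 y = -70497.33
Solving the 2×2 system: x ≈ -124.8, y ≈ 14.0 km.

x ≈ -124.8 km, y ≈ 14.0 km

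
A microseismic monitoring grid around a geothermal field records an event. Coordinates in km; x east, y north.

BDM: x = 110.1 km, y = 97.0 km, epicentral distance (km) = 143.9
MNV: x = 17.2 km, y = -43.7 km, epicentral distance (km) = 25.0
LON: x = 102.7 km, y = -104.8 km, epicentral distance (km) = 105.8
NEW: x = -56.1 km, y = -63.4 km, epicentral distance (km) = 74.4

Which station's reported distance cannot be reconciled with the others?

Solve using three stations at a time. Using BDM, MNV, LON (subtract circle equations pairwise → linear system) gives (x, y) ≈ (33.5, -24.8).
Distances from that point to each station vs reported:
  BDM: calculated 143.9 vs reported 143.9 → residual 0.0 km
  MNV: calculated 24.9 vs reported 25.0 → residual 0.1 km
  LON: calculated 105.8 vs reported 105.8 → residual 0.0 km
  NEW: calculated 97.5 vs reported 74.4 → residual 23.1 km
BDM, MNV, LON are mutually consistent (residuals ≈ 0); NEW is off by 23.1 km.

NEW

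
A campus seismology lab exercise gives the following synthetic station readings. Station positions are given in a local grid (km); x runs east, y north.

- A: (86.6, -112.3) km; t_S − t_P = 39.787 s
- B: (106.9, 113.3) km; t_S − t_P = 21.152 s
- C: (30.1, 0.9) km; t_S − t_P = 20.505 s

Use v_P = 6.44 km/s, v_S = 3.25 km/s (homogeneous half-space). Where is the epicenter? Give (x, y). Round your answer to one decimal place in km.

Distance from S−P lag: d = Δt · v_P v_S / (v_P − v_S) = Δt · (6.44·3.25)/(6.44−3.25) ≈ 6.5611·Δt.
So d_A = 261.05, d_B = 138.78, d_C = 134.54 km.
Circle about each station: (x − 86.6)² + (y + 112.3)² = 261.05²; (x − 106.9)² + (y − 113.3)² = 138.78²; (x − 30.1)² + (y − 0.9)² = 134.54².
Subtracting the A equation from the B and C equations removes the quadratic terms:
40.6 x + 451.2 y = 53040.86
-113.0 x + 226.4 y = 30842.06
Solving the 2×2 system: x ≈ -31.7, y ≈ 120.4 km.
Check against A (with the unrounded x, y): √((x − 86.6)²+(y + 112.3)²) = 261.05 ≈ 261.05 km. ✓

(-31.7, 120.4)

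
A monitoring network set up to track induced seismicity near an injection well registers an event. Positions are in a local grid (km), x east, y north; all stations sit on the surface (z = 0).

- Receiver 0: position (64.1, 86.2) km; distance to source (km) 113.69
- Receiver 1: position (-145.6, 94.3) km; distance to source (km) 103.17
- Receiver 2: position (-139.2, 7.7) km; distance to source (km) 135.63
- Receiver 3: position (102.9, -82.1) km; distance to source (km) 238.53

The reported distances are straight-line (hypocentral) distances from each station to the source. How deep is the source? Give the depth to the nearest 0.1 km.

Each station gives a sphere (x−x_i)² + (y−y_i)² + z² = d_i² (stations at z=0).
Subtracting the Receiver 0 sphere from Receiver 1 and Receiver 2: z² cancels, leaving linear equations in x and y:
-419.4 x + 16.2 y = 20833.97
-406.6 x − 157.0 y = 2426.60
Solving: x ≈ -45.701, y ≈ 102.901 km (keep extra digits for the depth step; rounded: -45.7, 102.9).
Then from the Receiver 0 sphere: z² = 113.69² − (x − 64.1)² − (y − 86.2)² with x = -45.701, y = 102.901, so z ≈ 24.295 ≈ 24.3 km.

24.3 km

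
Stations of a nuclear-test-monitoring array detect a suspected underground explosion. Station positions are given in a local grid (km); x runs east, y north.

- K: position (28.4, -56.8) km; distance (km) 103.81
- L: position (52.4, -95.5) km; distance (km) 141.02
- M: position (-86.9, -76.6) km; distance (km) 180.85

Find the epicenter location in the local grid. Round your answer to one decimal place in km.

Circle about each station: (x − 28.4)² + (y + 56.8)² = 103.81²; (x − 52.4)² + (y + 95.5)² = 141.02²; (x + 86.9)² + (y + 76.6)² = 180.85².
Subtracting the K equation from the L and M equations removes the quadratic terms:
48.0 x − 77.4 y = -1276.91
-230.6 x − 39.6 y = -12543.84
Solving the 2×2 system: x ≈ 46.6, y ≈ 45.4 km.
Check against K (with the unrounded x, y): √((x − 28.4)²+(y + 56.8)²) = 103.81 ≈ 103.81 km. ✓

(46.6, 45.4)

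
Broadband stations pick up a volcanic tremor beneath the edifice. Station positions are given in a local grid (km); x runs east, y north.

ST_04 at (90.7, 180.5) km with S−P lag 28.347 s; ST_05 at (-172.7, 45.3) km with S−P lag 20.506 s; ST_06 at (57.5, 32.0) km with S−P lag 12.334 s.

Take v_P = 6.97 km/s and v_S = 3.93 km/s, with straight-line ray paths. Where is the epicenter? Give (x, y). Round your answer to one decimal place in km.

(-15.5, -51.8)

Distance from S−P lag: d = Δt · v_P v_S / (v_P − v_S) = Δt · (6.97·3.93)/(6.97−3.93) ≈ 9.0106·Δt.
So d_ST_04 = 255.42, d_ST_05 = 184.77, d_ST_06 = 111.14 km.
Circle about each station: (x − 90.7)² + (y − 180.5)² = 255.42²; (x + 172.7)² + (y − 45.3)² = 184.77²; (x − 57.5)² + (y − 32.0)² = 111.14².
Subtracting the ST_04 equation from the ST_05 and ST_06 equations removes the quadratic terms:
-526.8 x − 270.4 y = 22170.06
-66.4 x − 297.0 y = 16410.79
Solving the 2×2 system: x ≈ -15.5, y ≈ -51.8 km.
Check against ST_04 (with the unrounded x, y): √((x − 90.7)²+(y − 180.5)²) = 255.42 ≈ 255.42 km. ✓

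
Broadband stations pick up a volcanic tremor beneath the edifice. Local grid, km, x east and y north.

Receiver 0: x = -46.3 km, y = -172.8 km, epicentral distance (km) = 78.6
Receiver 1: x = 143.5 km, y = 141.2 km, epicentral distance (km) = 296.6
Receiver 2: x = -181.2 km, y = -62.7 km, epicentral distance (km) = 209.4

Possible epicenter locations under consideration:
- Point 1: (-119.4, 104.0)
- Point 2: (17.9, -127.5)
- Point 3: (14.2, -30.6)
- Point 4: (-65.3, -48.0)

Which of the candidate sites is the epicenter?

For each candidate, compare |candidate − station| to the reported distance:
Point 1: residuals Receiver 0 207.7, Receiver 1 31.1, Receiver 2 31.6 → max 207.7 km
Point 2: residuals Receiver 0 0.0, Receiver 1 0.0, Receiver 2 0.0 → max 0.0 km
Point 3: residuals Receiver 0 75.9, Receiver 1 81.6, Receiver 2 11.4 → max 81.6 km
Point 4: residuals Receiver 0 47.6, Receiver 1 14.8, Receiver 2 92.6 → max 92.6 km
Only Point 2 has all residuals ≈ 0.

Point 2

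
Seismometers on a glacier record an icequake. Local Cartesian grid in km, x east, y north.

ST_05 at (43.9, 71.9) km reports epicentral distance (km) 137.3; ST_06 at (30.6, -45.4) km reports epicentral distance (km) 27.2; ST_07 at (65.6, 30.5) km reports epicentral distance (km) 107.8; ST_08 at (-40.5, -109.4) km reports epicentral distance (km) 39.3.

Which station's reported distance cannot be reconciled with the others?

Solve using three stations at a time. Using ST_05, ST_06, ST_07 (subtract circle equations pairwise → linear system) gives (x, y) ≈ (8.0, -60.6).
Distances from that point to each station vs reported:
  ST_05: calculated 137.3 vs reported 137.3 → residual 0.0 km
  ST_06: calculated 27.3 vs reported 27.2 → residual 0.1 km
  ST_07: calculated 107.8 vs reported 107.8 → residual 0.0 km
  ST_08: calculated 68.8 vs reported 39.3 → residual 29.5 km
ST_05, ST_06, ST_07 are mutually consistent (residuals ≈ 0); ST_08 is off by 29.5 km.

ST_08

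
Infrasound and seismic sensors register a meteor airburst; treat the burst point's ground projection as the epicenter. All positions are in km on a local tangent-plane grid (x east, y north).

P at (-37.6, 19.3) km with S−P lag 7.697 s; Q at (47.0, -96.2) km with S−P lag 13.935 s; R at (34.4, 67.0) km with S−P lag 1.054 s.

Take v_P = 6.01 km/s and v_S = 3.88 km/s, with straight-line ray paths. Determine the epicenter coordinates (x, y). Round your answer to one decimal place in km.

Distance from S−P lag: d = Δt · v_P v_S / (v_P − v_S) = Δt · (6.01·3.88)/(6.01−3.88) ≈ 10.9478·Δt.
So d_P = 84.27, d_Q = 152.56, d_R = 11.54 km.
Circle about each station: (x + 37.6)² + (y − 19.3)² = 84.27²; (x − 47.0)² + (y + 96.2)² = 152.56²; (x − 34.4)² + (y − 67.0)² = 11.54².
Subtracting the P equation from the Q and R equations removes the quadratic terms:
169.2 x − 231.0 y = -6495.93
144.0 x + 95.4 y = 10854.37
Solving the 2×2 system: x ≈ 38.2, y ≈ 56.1 km.

(38.2, 56.1)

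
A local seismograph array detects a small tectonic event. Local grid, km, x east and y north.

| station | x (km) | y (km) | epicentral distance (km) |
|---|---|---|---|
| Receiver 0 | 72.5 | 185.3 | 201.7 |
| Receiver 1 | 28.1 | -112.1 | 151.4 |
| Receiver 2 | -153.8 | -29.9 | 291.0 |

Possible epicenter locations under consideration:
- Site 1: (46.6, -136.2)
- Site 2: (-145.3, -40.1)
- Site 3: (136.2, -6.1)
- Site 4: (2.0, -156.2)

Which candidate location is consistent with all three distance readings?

For each candidate, compare |candidate − station| to the reported distance:
Site 1: residuals Receiver 0 120.8, Receiver 1 121.0, Receiver 2 64.2 → max 121.0 km
Site 2: residuals Receiver 0 111.7, Receiver 1 36.4, Receiver 2 277.7 → max 277.7 km
Site 3: residuals Receiver 0 0.0, Receiver 1 0.0, Receiver 2 0.0 → max 0.0 km
Site 4: residuals Receiver 0 147.0, Receiver 1 100.2, Receiver 2 90.4 → max 147.0 km
Only Site 3 has all residuals ≈ 0.

Site 3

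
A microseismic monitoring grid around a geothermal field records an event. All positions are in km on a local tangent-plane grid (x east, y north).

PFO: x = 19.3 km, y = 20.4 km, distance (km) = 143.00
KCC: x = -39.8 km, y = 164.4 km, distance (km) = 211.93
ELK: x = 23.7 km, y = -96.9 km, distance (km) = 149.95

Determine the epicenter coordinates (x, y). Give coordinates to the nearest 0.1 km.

x ≈ -112.7 km, y ≈ -34.6 km

Circle about each station: (x − 19.3)² + (y − 20.4)² = 143.00²; (x + 39.8)² + (y − 164.4)² = 211.93²; (x − 23.7)² + (y + 96.9)² = 149.95².
Subtracting the PFO equation from the KCC and ELK equations removes the quadratic terms:
-118.2 x + 288.0 y = 3357.43
8.8 x − 234.6 y = 7126.65
Solving the 2×2 system: x ≈ -112.7, y ≈ -34.6 km.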